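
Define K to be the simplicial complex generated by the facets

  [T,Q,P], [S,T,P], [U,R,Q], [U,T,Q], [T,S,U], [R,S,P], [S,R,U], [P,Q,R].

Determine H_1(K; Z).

H_1 ≅ 0.

Fix the vertex order P < Q < R < S < T < U and write every simplex with vertices in increasing order. Then dim K = 2 and the simplices of K are:

  0-simplices (6): P, Q, R, S, T, U
  1-simplices (12): PQ, PR, PS, PT, QR, QT, QU, RS, RU, ST, SU, TU
  2-simplices (8): PQR, PQT, PRS, PST, QRU, QTU, RSU, STU

giving chain groups C_0 ≅ Z^6, C_1 ≅ Z^12, C_2 ≅ Z^8.

Boundary ∂_1: C_1 → C_0 maps an edge to its endpoints' difference, ∂[p,q] = q − p. For instance
  ∂RU = U − R.
This gives a 6×12 integer matrix of rank 5; reducing to Smith normal form yields diagonal entries (1,1,1,1,1).

∂_2: C_2 → C_1 acts by ∂[p,q,r] = [q,r] − [p,r] + [p,q]. For instance
  ∂PRS = RS − PS + PR,
  ∂QRU = RU − QU + QR.
The 12×8 boundary matrix has rank 7 and Smith normal form diag(1,1,1,1,1,1,1).

Reading off H_k = ker ∂_k / im ∂_{k+1}:

  H_1: rank ker ∂_1 − rank ∂_2 = (12 − 5) − 7 = 0, and the invariant factors of ∂_2 are all 1, so H_1 ≅ 0.

(K is a triangulation of the 2-sphere S^2.)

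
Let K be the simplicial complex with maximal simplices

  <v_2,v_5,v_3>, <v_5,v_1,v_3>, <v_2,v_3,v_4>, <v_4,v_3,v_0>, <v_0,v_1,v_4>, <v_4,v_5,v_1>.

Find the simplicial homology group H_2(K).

H_2 ≅ 0.

Take the total order v_0 < v_1 < v_2 < v_3 < v_4 < v_5 on the vertex set. Then K (dimension 2) consists of the simplices:

  0-simplices (6): [v_0], [v_1], [v_2], [v_3], [v_4], [v_5]
  1-simplices (12): [v_0,v_1], [v_0,v_3], [v_0,v_4], [v_1,v_3], [v_1,v_4], [v_1,v_5], [v_2,v_3], [v_2,v_4], [v_2,v_5], [v_3,v_4], [v_3,v_5], [v_4,v_5]
  2-simplices (6): [v_0,v_1,v_4], [v_0,v_3,v_4], [v_1,v_3,v_5], [v_1,v_4,v_5], [v_2,v_3,v_4], [v_2,v_3,v_5]

so the chain groups are C_0 ≅ Z^6, C_1 ≅ Z^12, C_2 ≅ Z^6.

The boundary map ∂_1: C_1 → C_0 sends each edge [p,q] (with p < q) to q − p. For instance
  ∂[v_0,v_3] = [v_3] − [v_0].
As a 6×12 matrix over Z this has rank 5, with invariant factors (1,1,1,1,1).

Boundary ∂_2: C_2 → C_1 acts by ∂[p,q,r] = [q,r] − [p,r] + [p,q]. For instance
  ∂[v_2,v_3,v_4] = [v_3,v_4] − [v_2,v_4] + [v_2,v_3],
  ∂[v_2,v_3,v_5] = [v_3,v_5] − [v_2,v_5] + [v_2,v_3].
As a 12×6 matrix over Z this has rank 6, with invariant factors (1,1,1,1,1,1).

Now H_k = ker ∂_k / im ∂_{k+1}, so:

  H_2: rank ker ∂_2 − rank ∂_3 = (6 − 6) − 0 = 0, and there is no ∂_3, so H_2 ≅ 0.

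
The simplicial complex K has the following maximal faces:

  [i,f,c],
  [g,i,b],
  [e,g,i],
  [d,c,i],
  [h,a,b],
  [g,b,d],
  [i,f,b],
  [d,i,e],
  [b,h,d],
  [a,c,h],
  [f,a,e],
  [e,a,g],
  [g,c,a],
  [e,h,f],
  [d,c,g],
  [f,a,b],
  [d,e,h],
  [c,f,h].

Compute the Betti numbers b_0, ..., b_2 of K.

b_0 = 1, b_1 = 1, b_2 = 0.

We work with the vertex ordering a < b < c < d < e < f < g < h < i. The simplices of K, each written with vertices in increasing order, are:

  0-simplices (9): a, b, c, d, e, f, g, h, i
  1-simplices (27): ab, ac, ae, af, ag, ah, bd, bf, bg, bh, bi, cd, cf, cg, ch, ci, de, dg, dh, di, ef, eg, eh, ei, fh, fi, gi
  2-simplices (18): abf, abh, acg, ach, aef, aeg, bdg, bdh, bfi, bgi, cdg, cdi, cfh, cfi, deh, dei, efh, egi

so the chain groups are C_0 ≅ Z^9, C_1 ≅ Z^27, C_2 ≅ Z^18.

∂_1: C_1 → C_0 is given by ∂[p,q] = [q] − [p].
This gives a 9×27 integer matrix of rank 8; reducing to Smith normal form yields diagonal entries (1,1,1,1,1,1,1,1).

Boundary ∂_2: C_2 → C_1 sends each 2-simplex [p,q,r] to [q,r] − [p,r] + [p,q]. For instance
  ∂cdi = di − ci + cd,
  ∂cfh = fh − ch + cf.
The resulting 27×18 matrix has rank 18, and its Smith normal form has invariant factors (1,1,1,1,1,1,1,1,1,1,1,1,1,1,1,1,1,2).

Now H_k = ker ∂_k / im ∂_{k+1}, so:

  H_0: rank C_0 − rank ∂_1 = 9 − 8 = 1, and the invariant factors of ∂_1 are all 1, so H_0 = Z.
  H_1: rank ker ∂_1 − rank ∂_2 = (27 − 8) − 18 = 1, and ∂_2 has invariant factor 2 > 1, so H_1 = Z ⊕ Z/2.
  H_2: rank ker ∂_2 − rank ∂_3 = (18 − 18) − 0 = 0, and there is no ∂_3, so H_2 = 0.

Hence the Betti numbers are b_0 = 1, b_1 = 1, b_2 = 0.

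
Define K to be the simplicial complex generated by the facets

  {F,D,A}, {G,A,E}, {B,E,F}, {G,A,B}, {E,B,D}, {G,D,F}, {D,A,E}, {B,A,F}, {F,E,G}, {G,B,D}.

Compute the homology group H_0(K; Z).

We work with the vertex ordering A < B < D < E < F < G. The simplices of K, each written with vertices in increasing order, are:

  0-simplices (6): A, B, D, E, F, G
  1-simplices (15): AB, AD, AE, AF, AG, BD, BE, BF, BG, DE, DF, DG, EF, EG, FG
  2-simplices (10): ABF, ABG, ADE, ADF, AEG, BDE, BDG, BEF, DFG, EFG

Hence C_0 ≅ Z^6, C_1 ≅ Z^15, C_2 ≅ Z^10.

The boundary map ∂_1: C_1 → C_0 is given by ∂[p,q] = [q] − [p].
The 6×15 boundary matrix has rank 5 and Smith normal form diag(1,1,1,1,1).

Boundary ∂_2: C_2 → C_1 maps a triangle to the signed sum of its edges. For instance
  ∂AEG = EG − AG + AE,
  ∂BDG = DG − BG + BD.
The 15×10 boundary matrix has rank 10 and Smith normal form diag(1,1,1,1,1,1,1,1,1,2).

Reading off H_k = ker ∂_k / im ∂_{k+1}:

  H_0: rank C_0 − rank ∂_1 = 6 − 5 = 1, and the invariant factors of ∂_1 are all 1, so H_0 ≅ Z.

H_0 ≅ Z.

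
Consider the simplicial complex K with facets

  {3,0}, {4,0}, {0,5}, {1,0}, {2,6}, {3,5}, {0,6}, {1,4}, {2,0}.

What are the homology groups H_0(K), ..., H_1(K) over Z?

H_0 = Z,  H_1 = Z^3.

Order the vertices as 0 < 1 < 2 < 3 < 4 < 5 < 6. Listing each simplex with vertices in this order, K has dimension 1 with simplices:

  0-simplices (7): [0], [1], [2], [3], [4], [5], [6]
  1-simplices (9): [0,1], [0,2], [0,3], [0,4], [0,5], [0,6], [1,4], [2,6], [3,5]

so the chain groups are C_0 ≅ Z^7, C_1 ≅ Z^9.

∂_1: C_1 → C_0 sends each edge [p,q] (with p < q) to q − p. For instance
  ∂[0,5] = [5] − [0].
The 7×9 boundary matrix has rank 6 and Smith normal form diag(1,1,1,1,1,1).

Reading off H_k = ker ∂_k / im ∂_{k+1}:

  H_0: rank C_0 − rank ∂_1 = 7 − 6 = 1, and the invariant factors of ∂_1 are all 1, so H_0 ≅ Z.
  H_1: rank ker ∂_1 − rank ∂_2 = (9 − 6) − 0 = 3, and there is no ∂_2, so H_1 ≅ Z^3.

As a check, the Euler characteristic is 7 − 9 = -2, which agrees with 1 − 3 = -2.
(K is a triangulation of a wedge of 3 circles.)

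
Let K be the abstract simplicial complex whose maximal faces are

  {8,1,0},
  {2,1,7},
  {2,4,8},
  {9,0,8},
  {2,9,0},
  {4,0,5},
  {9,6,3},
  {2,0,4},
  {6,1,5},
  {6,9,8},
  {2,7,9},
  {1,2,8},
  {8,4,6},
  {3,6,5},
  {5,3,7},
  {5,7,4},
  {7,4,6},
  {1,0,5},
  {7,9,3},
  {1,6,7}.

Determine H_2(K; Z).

Fix the vertex order 0 < 1 < 2 < 3 < 4 < 5 < 6 < 7 < 8 < 9 and write every simplex with vertices in increasing order. Then dim K = 2 and the simplices of K are:

  0-simplices (10): [0], [1], [2], [3], [4], [5], [6], [7], [8], [9]
  1-simplices (30): (30 of them)
  2-simplices (20): (20 of them)

so the chain groups are C_0 ≅ Z^10, C_1 ≅ Z^30, C_2 ≅ Z^20.

Boundary ∂_1: C_1 → C_0 is given by ∂[p,q] = [q] − [p].
The resulting 10×30 matrix has rank 9, and its Smith normal form has invariant factors (1,1,1,1,1,1,1,1,1).

Boundary ∂_2: C_2 → C_1 maps a triangle to the signed sum of its edges. For instance
  ∂[6,8,9] = [8,9] − [6,9] + [6,8],
  ∂[3,7,9] = [7,9] − [3,9] + [3,7].
The resulting 30×20 matrix has rank 20, and its Smith normal form has invariant factors (1,1,1,1,1,1,1,1,1,1,1,1,1,1,1,1,1,1,1,2).

Now H_k = ker ∂_k / im ∂_{k+1}, so:

  H_2: rank ker ∂_2 − rank ∂_3 = (20 − 20) − 0 = 0, and there is no ∂_3, so H_2 = 0.

H_2 ≅ 0.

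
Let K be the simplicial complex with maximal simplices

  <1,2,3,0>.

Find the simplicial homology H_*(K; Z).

H_0 ≅ Z,  H_1 = 0,  H_2 = 0,  H_3 = 0.

Fix the vertex order 0 < 1 < 2 < 3 and write every simplex with vertices in increasing order. Then dim K = 3 and the simplices of K are:

  0-simplices (4): [0], [1], [2], [3]
  1-simplices (6): [0,1], [0,2], [0,3], [1,2], [1,3], [2,3]
  2-simplices (4): [0,1,2], [0,1,3], [0,2,3], [1,2,3]
  3-simplices (1): [0,1,2,3]

giving chain groups C_0 ≅ Z^4, C_1 ≅ Z^6, C_2 ≅ Z^4, C_3 ≅ Z^1.

Boundary ∂_1: C_1 → C_0 maps an edge to its endpoints' difference, ∂[p,q] = q − p. For instance
  ∂[0,3] = [3] − [0].
This gives a 4×6 integer matrix of rank 3; reducing to Smith normal form yields diagonal entries (1,1,1).

The boundary map ∂_2: C_2 → C_1 sends each 2-simplex [p,q,r] to [q,r] − [p,r] + [p,q]. For instance
  ∂[0,2,3] = [2,3] − [0,3] + [0,2],
  ∂[0,1,3] = [1,3] − [0,3] + [0,1].
The 6×4 boundary matrix has rank 3 and Smith normal form diag(1,1,1).

∂_3: C_3 → C_2 sends each 3-simplex σ to the alternating sum Σ_i (−1)^i (σ with its i-th vertex removed). For instance
  ∂[0,1,2,3] = [1,2,3] − [0,2,3] + [0,1,3] − [0,1,2].
The resulting 4×1 matrix has rank 1, and its Smith normal form has invariant factors (1).

From H_k ≅ ker(∂_k) / im(∂_{k+1}) we obtain:

  H_0: rank C_0 − rank ∂_1 = 4 − 3 = 1, and the invariant factors of ∂_1 are all 1, so H_0 = Z.
  H_1: rank ker ∂_1 − rank ∂_2 = (6 − 3) − 3 = 0, and the invariant factors of ∂_2 are all 1, so H_1 = 0.
  H_2: rank ker ∂_2 − rank ∂_3 = (4 − 3) − 1 = 0, and the invariant factors of ∂_3 are all 1, so H_2 = 0.
  H_3: rank ker ∂_3 − rank ∂_4 = (1 − 1) − 0 = 0, and there is no ∂_4, so H_3 = 0.

(K is a triangulation of the 3-simplex.)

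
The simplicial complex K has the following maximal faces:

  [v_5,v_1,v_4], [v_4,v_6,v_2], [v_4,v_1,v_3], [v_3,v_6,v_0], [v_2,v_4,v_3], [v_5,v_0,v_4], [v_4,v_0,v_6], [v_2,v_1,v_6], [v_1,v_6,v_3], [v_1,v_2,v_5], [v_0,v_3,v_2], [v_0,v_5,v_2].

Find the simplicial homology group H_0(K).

H_0 = Z.

We work with the vertex ordering v_0 < v_1 < v_2 < v_3 < v_4 < v_5 < v_6. The simplices of K, each written with vertices in increasing order, are:

  0-simplices (7): [v_0], [v_1], [v_2], [v_3], [v_4], [v_5], [v_6]
  1-simplices (18): (18 of them)
  2-simplices (12): (12 of them)

so the chain groups are C_0 ≅ Z^7, C_1 ≅ Z^18, C_2 ≅ Z^12.

Boundary ∂_1: C_1 → C_0 maps an edge to its endpoints' difference, ∂[p,q] = q − p. For instance
  ∂[v_2,v_6] = [v_6] − [v_2].
This gives a 7×18 integer matrix of rank 6; reducing to Smith normal form yields diagonal entries (1,1,1,1,1,1).

Boundary ∂_2: C_2 → C_1 sends each 2-simplex [p,q,r] to [q,r] − [p,r] + [p,q]. For instance
  ∂[v_1,v_2,v_5] = [v_2,v_5] − [v_1,v_5] + [v_1,v_2],
  ∂[v_0,v_4,v_6] = [v_4,v_6] − [v_0,v_6] + [v_0,v_4].
The 18×12 boundary matrix has rank 12 and Smith normal form diag(1,1,1,1,1,1,1,1,1,1,1,2).

From H_k ≅ ker(∂_k) / im(∂_{k+1}) we obtain:

  H_0: rank C_0 − rank ∂_1 = 7 − 6 = 1, and the invariant factors of ∂_1 are all 1, so H_0 ≅ Z.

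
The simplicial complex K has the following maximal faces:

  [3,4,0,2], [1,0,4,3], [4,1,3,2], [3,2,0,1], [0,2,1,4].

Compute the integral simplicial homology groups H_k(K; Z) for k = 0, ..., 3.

Order the vertices as 0 < 1 < 2 < 3 < 4. Listing each simplex with vertices in this order, K has dimension 3 with simplices:

  0-simplices (5): [0], [1], [2], [3], [4]
  1-simplices (10): [0,1], [0,2], [0,3], [0,4], [1,2], [1,3], [1,4], [2,3], [2,4], [3,4]
  2-simplices (10): [0,1,2], [0,1,3], [0,1,4], [0,2,3], [0,2,4], [0,3,4], [1,2,3], [1,2,4], [1,3,4], [2,3,4]
  3-simplices (5): [0,1,2,3], [0,1,2,4], [0,1,3,4], [0,2,3,4], [1,2,3,4]

giving chain groups C_0 ≅ Z^5, C_1 ≅ Z^10, C_2 ≅ Z^10, C_3 ≅ Z^5.

Boundary ∂_1: C_1 → C_0 is given by ∂[p,q] = [q] − [p]. For instance
  ∂[2,3] = [3] − [2].
As a 5×10 matrix over Z this has rank 4, with invariant factors (1,1,1,1).

Boundary ∂_2: C_2 → C_1 acts by ∂[p,q,r] = [q,r] − [p,r] + [p,q]. For instance
  ∂[1,2,4] = [2,4] − [1,4] + [1,2],
  ∂[1,2,3] = [2,3] − [1,3] + [1,2].
The resulting 10×10 matrix has rank 6, and its Smith normal form has invariant factors (1,1,1,1,1,1).

∂_3: C_3 → C_2 sends each 3-simplex σ to the alternating sum Σ_i (−1)^i (σ with its i-th vertex removed). For instance
  ∂[1,2,3,4] = [2,3,4] − [1,3,4] + [1,2,4] − [1,2,3],
  ∂[0,1,3,4] = [1,3,4] − [0,3,4] + [0,1,4] − [0,1,3].
The resulting 10×5 matrix has rank 4, and its Smith normal form has invariant factors (1,1,1,1).

From H_k ≅ ker(∂_k) / im(∂_{k+1}) we obtain:

  H_0: rank C_0 − rank ∂_1 = 5 − 4 = 1, and the invariant factors of ∂_1 are all 1, so H_0 ≅ Z.
  H_1: rank ker ∂_1 − rank ∂_2 = (10 − 4) − 6 = 0, and the invariant factors of ∂_2 are all 1, so H_1 ≅ 0.
  H_2: rank ker ∂_2 − rank ∂_3 = (10 − 6) − 4 = 0, and the invariant factors of ∂_3 are all 1, so H_2 ≅ 0.
  H_3: rank ker ∂_3 − rank ∂_4 = (5 − 4) − 0 = 1, and there is no ∂_4, so H_3 ≅ Z.

H_0 ≅ Z,  H_1 = 0,  H_2 = 0,  H_3 ≅ Z.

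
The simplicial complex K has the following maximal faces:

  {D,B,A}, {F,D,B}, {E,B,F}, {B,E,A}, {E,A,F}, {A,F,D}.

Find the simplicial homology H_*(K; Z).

H_0 = Z,  H_1 = 0,  H_2 = Z.

Fix the vertex order A < B < D < E < F and write every simplex with vertices in increasing order. Then dim K = 2 and the simplices of K are:

  0-simplices (5): A, B, D, E, F
  1-simplices (9): AB, AD, AE, AF, BD, BE, BF, DF, EF
  2-simplices (6): ABD, ABE, ADF, AEF, BDF, BEF

so the chain groups are C_0 ≅ Z^5, C_1 ≅ Z^9, C_2 ≅ Z^6.

The boundary map ∂_1: C_1 → C_0 maps an edge to its endpoints' difference, ∂[p,q] = q − p.
This gives a 5×9 integer matrix of rank 4; reducing to Smith normal form yields diagonal entries (1,1,1,1).

∂_2: C_2 → C_1 acts by ∂[p,q,r] = [q,r] − [p,r] + [p,q]. For instance
  ∂BEF = EF − BF + BE,
  ∂ADF = DF − AF + AD.
The resulting 9×6 matrix has rank 5, and its Smith normal form has invariant factors (1,1,1,1,1).

Reading off H_k = ker ∂_k / im ∂_{k+1}:

  H_0: rank C_0 − rank ∂_1 = 5 − 4 = 1, and the invariant factors of ∂_1 are all 1, so H_0 ≅ Z.
  H_1: rank ker ∂_1 − rank ∂_2 = (9 − 4) − 5 = 0, and the invariant factors of ∂_2 are all 1, so H_1 ≅ 0.
  H_2: rank ker ∂_2 − rank ∂_3 = (6 − 5) − 0 = 1, and there is no ∂_3, so H_2 ≅ Z.

(K is a triangulation of the 2-sphere S^2.)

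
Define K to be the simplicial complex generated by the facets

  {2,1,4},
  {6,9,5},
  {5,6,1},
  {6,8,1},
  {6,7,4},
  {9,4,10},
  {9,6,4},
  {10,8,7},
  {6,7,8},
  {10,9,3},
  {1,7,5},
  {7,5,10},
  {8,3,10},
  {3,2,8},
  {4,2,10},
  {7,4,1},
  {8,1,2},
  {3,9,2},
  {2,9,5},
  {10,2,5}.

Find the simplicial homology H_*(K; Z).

Take the total order 1 < 2 < 3 < 4 < 5 < 6 < 7 < 8 < 9 < 10 on the vertex set. Then K (dimension 2) consists of the simplices:

  0-simplices (10): [1], [2], [3], [4], [5], [6], [7], [8], [9], [10]
  1-simplices (30): (30 of them)
  2-simplices (20): (20 of them)

so the chain groups are C_0 ≅ Z^10, C_1 ≅ Z^30, C_2 ≅ Z^20.

∂_1: C_1 → C_0 maps an edge to its endpoints' difference, ∂[p,q] = q − p. For instance
  ∂[2,10] = [10] − [2].
The resulting 10×30 matrix has rank 9, and its Smith normal form has invariant factors (1,1,1,1,1,1,1,1,1).

Boundary ∂_2: C_2 → C_1 maps a triangle to the signed sum of its edges. For instance
  ∂[2,5,9] = [5,9] − [2,9] + [2,5],
  ∂[4,9,10] = [9,10] − [4,10] + [4,9].
The 30×20 boundary matrix has rank 20 and Smith normal form diag(1,1,1,1,1,1,1,1,1,1,1,1,1,1,1,1,1,1,1,2).

Computing H_k = (kernel of ∂_k) / (image of ∂_{k+1}):

  H_0: rank C_0 − rank ∂_1 = 10 − 9 = 1, and the invariant factors of ∂_1 are all 1, so H_0 = Z.
  H_1: rank ker ∂_1 − rank ∂_2 = (30 − 9) − 20 = 1, and ∂_2 has invariant factor 2 > 1, so H_1 = Z ⊕ Z_2.
  H_2: rank ker ∂_2 − rank ∂_3 = (20 − 20) − 0 = 0, and there is no ∂_3, so H_2 = 0.

As a check, the Euler characteristic is 10 − 30 + 20 = 0, which agrees with 1 − 1 + 0 = 0.

H_0 ≅ Z,  H_1 ≅ Z ⊕ Z_2,  H_2 = 0.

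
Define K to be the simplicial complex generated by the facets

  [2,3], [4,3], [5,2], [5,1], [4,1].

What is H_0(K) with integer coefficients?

We work with the vertex ordering 1 < 2 < 3 < 4 < 5. The simplices of K, each written with vertices in increasing order, are:

  0-simplices (5): [1], [2], [3], [4], [5]
  1-simplices (5): [1,4], [1,5], [2,3], [2,5], [3,4]

Hence C_0 ≅ Z^5, C_1 ≅ Z^5.

Boundary ∂_1: C_1 → C_0 is given by ∂[p,q] = [q] − [p]. For instance
  ∂[1,4] = [4] − [1].
The 5×5 boundary matrix has rank 4 and Smith normal form diag(1,1,1,1).

Now H_k = ker ∂_k / im ∂_{k+1}, so:

  H_0: rank C_0 − rank ∂_1 = 5 − 4 = 1, and the invariant factors of ∂_1 are all 1, so H_0 = Z.

H_0 ≅ Z.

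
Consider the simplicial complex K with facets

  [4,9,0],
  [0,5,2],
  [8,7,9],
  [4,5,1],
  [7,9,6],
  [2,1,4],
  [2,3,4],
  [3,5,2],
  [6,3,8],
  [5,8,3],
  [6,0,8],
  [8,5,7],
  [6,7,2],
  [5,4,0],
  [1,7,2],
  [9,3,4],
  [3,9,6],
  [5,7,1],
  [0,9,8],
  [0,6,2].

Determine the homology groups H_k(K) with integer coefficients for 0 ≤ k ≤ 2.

H_0 ≅ Z,  H_1 ≅ Z × Z/2,  H_2 = 0.

Fix the vertex order 0 < 1 < 2 < 3 < 4 < 5 < 6 < 7 < 8 < 9 and write every simplex with vertices in increasing order. Then dim K = 2 and the simplices of K are:

  0-simplices (10): [0], [1], [2], [3], [4], [5], [6], [7], [8], [9]
  1-simplices (30): (30 of them)
  2-simplices (20): (20 of them)

giving chain groups C_0 ≅ Z^10, C_1 ≅ Z^30, C_2 ≅ Z^20.

∂_1: C_1 → C_0 sends each edge [p,q] (with p < q) to q − p. For instance
  ∂[2,5] = [5] − [2].
The 10×30 boundary matrix has rank 9 and Smith normal form diag(1,1,1,1,1,1,1,1,1).

Boundary ∂_2: C_2 → C_1 maps a triangle to the signed sum of its edges. For instance
  ∂[3,4,9] = [4,9] − [3,9] + [3,4],
  ∂[0,4,5] = [4,5] − [0,5] + [0,4].
As a 30×20 matrix over Z this has rank 20, with invariant factors (1,1,1,1,1,1,1,1,1,1,1,1,1,1,1,1,1,1,1,2).

Reading off H_k = ker ∂_k / im ∂_{k+1}:

  H_0: rank C_0 − rank ∂_1 = 10 − 9 = 1, and the invariant factors of ∂_1 are all 1, so H_0 ≅ Z.
  H_1: rank ker ∂_1 − rank ∂_2 = (30 − 9) − 20 = 1, and ∂_2 has invariant factor 2 > 1, so H_1 ≅ Z × Z/2.
  H_2: rank ker ∂_2 − rank ∂_3 = (20 − 20) − 0 = 0, and there is no ∂_3, so H_2 ≅ 0.

(K is a triangulation of the Klein bottle.)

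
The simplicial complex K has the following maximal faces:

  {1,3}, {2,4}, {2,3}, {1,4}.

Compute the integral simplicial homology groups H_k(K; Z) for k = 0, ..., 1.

Fix the vertex order 1 < 2 < 3 < 4 and write every simplex with vertices in increasing order. Then dim K = 1 and the simplices of K are:

  0-simplices (4): [1], [2], [3], [4]
  1-simplices (4): [1,3], [1,4], [2,3], [2,4]

Hence C_0 ≅ Z^4, C_1 ≅ Z^4.

∂_1: C_1 → C_0 is given by ∂[p,q] = [q] − [p].
The 4×4 boundary matrix has rank 3 and Smith normal form diag(1,1,1).

Now H_k = ker ∂_k / im ∂_{k+1}, so:

  H_0: rank C_0 − rank ∂_1 = 4 − 3 = 1, and the invariant factors of ∂_1 are all 1, so H_0 = Z.
  H_1: rank ker ∂_1 − rank ∂_2 = (4 − 3) − 0 = 1, and there is no ∂_2, so H_1 = Z.

H_0 = Z,  H_1 = Z.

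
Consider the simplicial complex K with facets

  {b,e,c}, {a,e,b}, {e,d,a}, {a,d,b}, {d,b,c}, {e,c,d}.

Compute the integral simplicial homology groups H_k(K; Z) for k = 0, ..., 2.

Fix the vertex order a < b < c < d < e and write every simplex with vertices in increasing order. Then dim K = 2 and the simplices of K are:

  0-simplices (5): a, b, c, d, e
  1-simplices (9): ab, ad, ae, bc, bd, be, cd, ce, de
  2-simplices (6): abd, abe, ade, bcd, bce, cde

so the chain groups are C_0 ≅ Z^5, C_1 ≅ Z^9, C_2 ≅ Z^6.

∂_1: C_1 → C_0 maps an edge to its endpoints' difference, ∂[p,q] = q − p. For instance
  ∂ae = e − a.
The resulting 5×9 matrix has rank 4, and its Smith normal form has invariant factors (1,1,1,1).

∂_2: C_2 → C_1 acts by ∂[p,q,r] = [q,r] − [p,r] + [p,q]. For instance
  ∂bcd = cd − bd + bc,
  ∂cde = de − ce + cd.
The 9×6 boundary matrix has rank 5 and Smith normal form diag(1,1,1,1,1).

From H_k ≅ ker(∂_k) / im(∂_{k+1}) we obtain:

  H_0: rank C_0 − rank ∂_1 = 5 − 4 = 1, and the invariant factors of ∂_1 are all 1, so H_0 ≅ Z.
  H_1: rank ker ∂_1 − rank ∂_2 = (9 − 4) − 5 = 0, and the invariant factors of ∂_2 are all 1, so H_1 ≅ 0.
  H_2: rank ker ∂_2 − rank ∂_3 = (6 − 5) − 0 = 1, and there is no ∂_3, so H_2 ≅ Z.

H_0 = Z,  H_1 = 0,  H_2 = Z.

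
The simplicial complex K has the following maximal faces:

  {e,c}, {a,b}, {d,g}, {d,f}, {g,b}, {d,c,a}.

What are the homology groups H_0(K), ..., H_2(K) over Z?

K has 7 vertices, 8 edges, 1 triangle.
rank ∂_0 = 0, rank ∂_1 = 6 ⇒ b_0 = 7 − 0 − 6 = 1; all invariant factors of ∂_1 are 1 so no torsion. So H_0 = Z.
rank ∂_1 = 6, rank ∂_2 = 1 ⇒ b_1 = 8 − 6 − 1 = 1; all invariant factors of ∂_2 are 1 so no torsion. So H_1 = Z.
rank ∂_2 = 1, rank ∂_3 = 0 ⇒ b_2 = 1 − 1 − 0 = 0. So H_2 = 0.

H_0 = Z,  H_1 = Z,  H_2 = 0.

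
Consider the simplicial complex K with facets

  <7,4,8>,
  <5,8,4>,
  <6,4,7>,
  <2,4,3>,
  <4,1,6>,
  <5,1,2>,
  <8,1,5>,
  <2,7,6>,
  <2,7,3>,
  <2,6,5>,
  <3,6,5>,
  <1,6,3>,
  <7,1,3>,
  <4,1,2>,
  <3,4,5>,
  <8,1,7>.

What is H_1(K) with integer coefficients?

Take the total order 1 < 2 < 3 < 4 < 5 < 6 < 7 < 8 on the vertex set. Then K (dimension 2) consists of the simplices:

  0-simplices (8): [1], [2], [3], [4], [5], [6], [7], [8]
  1-simplices (24): (24 of them)
  2-simplices (16): [1,2,4], [1,2,5], [1,3,6], [1,3,7], [1,4,6], [1,5,8], [1,7,8], [2,3,4], [2,3,7], [2,5,6], [2,6,7], [3,4,5], [3,5,6], [4,5,8], [4,6,7], [4,7,8]

giving chain groups C_0 ≅ Z^8, C_1 ≅ Z^24, C_2 ≅ Z^16.

Boundary ∂_1: C_1 → C_0 is given by ∂[p,q] = [q] − [p]. For instance
  ∂[1,8] = [8] − [1].
The resulting 8×24 matrix has rank 7, and its Smith normal form has invariant factors (1,1,1,1,1,1,1).

The boundary map ∂_2: C_2 → C_1 acts by ∂[p,q,r] = [q,r] − [p,r] + [p,q]. For instance
  ∂[2,3,7] = [3,7] − [2,7] + [2,3],
  ∂[3,5,6] = [5,6] − [3,6] + [3,5].
The 24×16 boundary matrix has rank 15 and Smith normal form diag(1,1,1,1,1,1,1,1,1,1,1,1,1,1,1).

From H_k ≅ ker(∂_k) / im(∂_{k+1}) we obtain:

  H_1: rank ker ∂_1 − rank ∂_2 = (24 − 7) − 15 = 2, and the invariant factors of ∂_2 are all 1, so H_1 = Z^2.

(K is a triangulation of the torus T^2.)

H_1 = Z^2.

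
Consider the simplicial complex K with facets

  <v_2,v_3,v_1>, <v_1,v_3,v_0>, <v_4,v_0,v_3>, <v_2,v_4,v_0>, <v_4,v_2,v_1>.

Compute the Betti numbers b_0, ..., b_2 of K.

b_0 = 1, b_1 = 1, b_2 = 0.

Take the total order v_0 < v_1 < v_2 < v_3 < v_4 on the vertex set. Then K (dimension 2) consists of the simplices:

  0-simplices (5): [v_0], [v_1], [v_2], [v_3], [v_4]
  1-simplices (10): [v_0,v_1], [v_0,v_2], [v_0,v_3], [v_0,v_4], [v_1,v_2], [v_1,v_3], [v_1,v_4], [v_2,v_3], [v_2,v_4], [v_3,v_4]
  2-simplices (5): [v_0,v_1,v_3], [v_0,v_2,v_4], [v_0,v_3,v_4], [v_1,v_2,v_3], [v_1,v_2,v_4]

giving chain groups C_0 ≅ Z^5, C_1 ≅ Z^10, C_2 ≅ Z^5.

Boundary ∂_1: C_1 → C_0 sends each edge [p,q] (with p < q) to q − p. For instance
  ∂[v_1,v_3] = [v_3] − [v_1].
The resulting 5×10 matrix has rank 4, and its Smith normal form has invariant factors (1,1,1,1).

The boundary map ∂_2: C_2 → C_1 acts by ∂[p,q,r] = [q,r] − [p,r] + [p,q]. For instance
  ∂[v_0,v_1,v_3] = [v_1,v_3] − [v_0,v_3] + [v_0,v_1],
  ∂[v_1,v_2,v_3] = [v_2,v_3] − [v_1,v_3] + [v_1,v_2].
The resulting 10×5 matrix has rank 5, and its Smith normal form has invariant factors (1,1,1,1,1).

Reading off H_k = ker ∂_k / im ∂_{k+1}:

  H_0: rank C_0 − rank ∂_1 = 5 − 4 = 1, and the invariant factors of ∂_1 are all 1, so H_0 = Z.
  H_1: rank ker ∂_1 − rank ∂_2 = (10 − 4) − 5 = 1, and the invariant factors of ∂_2 are all 1, so H_1 = Z.
  H_2: rank ker ∂_2 − rank ∂_3 = (5 − 5) − 0 = 0, and there is no ∂_3, so H_2 = 0.

As a check, the Euler characteristic is 5 − 10 + 5 = 0, which agrees with 1 − 1 + 0 = 0.
(K is a triangulation of the Möbius band.)

Hence the Betti numbers are b_0 = 1, b_1 = 1, b_2 = 0.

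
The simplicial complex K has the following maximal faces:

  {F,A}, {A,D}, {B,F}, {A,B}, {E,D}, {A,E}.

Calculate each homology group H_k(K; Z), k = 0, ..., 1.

H_0 = Z,  H_1 = Z^2.

Take the total order A < B < D < E < F on the vertex set. Then K (dimension 1) consists of the simplices:

  0-simplices (5): A, B, D, E, F
  1-simplices (6): AB, AD, AE, AF, BF, DE

so the chain groups are C_0 ≅ Z^5, C_1 ≅ Z^6.

∂_1: C_1 → C_0 sends each edge [p,q] (with p < q) to q − p. For instance
  ∂AD = D − A.
The resulting 5×6 matrix has rank 4, and its Smith normal form has invariant factors (1,1,1,1).

Now H_k = ker ∂_k / im ∂_{k+1}, so:

  H_0: rank C_0 − rank ∂_1 = 5 − 4 = 1, and the invariant factors of ∂_1 are all 1, so H_0 ≅ Z.
  H_1: rank ker ∂_1 − rank ∂_2 = (6 − 4) − 0 = 2, and there is no ∂_2, so H_1 ≅ Z^2.

(K is a triangulation of a wedge of 2 circles.)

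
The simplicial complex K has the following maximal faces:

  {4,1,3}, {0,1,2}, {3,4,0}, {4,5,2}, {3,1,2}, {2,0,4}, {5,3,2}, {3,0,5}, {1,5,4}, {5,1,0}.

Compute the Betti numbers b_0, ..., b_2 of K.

Fix the vertex order 0 < 1 < 2 < 3 < 4 < 5 and write every simplex with vertices in increasing order. Then dim K = 2 and the simplices of K are:

  0-simplices (6): [0], [1], [2], [3], [4], [5]
  1-simplices (15): [0,1], [0,2], [0,3], [0,4], [0,5], [1,2], [1,3], [1,4], [1,5], [2,3], [2,4], [2,5], [3,4], [3,5], [4,5]
  2-simplices (10): [0,1,2], [0,1,5], [0,2,4], [0,3,4], [0,3,5], [1,2,3], [1,3,4], [1,4,5], [2,3,5], [2,4,5]

so the chain groups are C_0 ≅ Z^6, C_1 ≅ Z^15, C_2 ≅ Z^10.

Boundary ∂_1: C_1 → C_0 maps an edge to its endpoints' difference, ∂[p,q] = q − p.
The resulting 6×15 matrix has rank 5, and its Smith normal form has invariant factors (1,1,1,1,1).

∂_2: C_2 → C_1 acts by ∂[p,q,r] = [q,r] − [p,r] + [p,q]. For instance
  ∂[1,2,3] = [2,3] − [1,3] + [1,2],
  ∂[0,1,2] = [1,2] − [0,2] + [0,1].
The resulting 15×10 matrix has rank 10, and its Smith normal form has invariant factors (1,1,1,1,1,1,1,1,1,2).

Now H_k = ker ∂_k / im ∂_{k+1}, so:

  H_0: rank C_0 − rank ∂_1 = 6 − 5 = 1, and the invariant factors of ∂_1 are all 1, so H_0 ≅ Z.
  H_1: rank ker ∂_1 − rank ∂_2 = (15 − 5) − 10 = 0, and ∂_2 has invariant factor 2 > 1, so H_1 ≅ Z_2.
  H_2: rank ker ∂_2 − rank ∂_3 = (10 − 10) − 0 = 0, and there is no ∂_3, so H_2 ≅ 0.

(K is a triangulation of the real projective plane RP^2.)

Hence the Betti numbers are b_0 = 1, b_1 = 0, b_2 = 0.

b_0 = 1, b_1 = 0, b_2 = 0.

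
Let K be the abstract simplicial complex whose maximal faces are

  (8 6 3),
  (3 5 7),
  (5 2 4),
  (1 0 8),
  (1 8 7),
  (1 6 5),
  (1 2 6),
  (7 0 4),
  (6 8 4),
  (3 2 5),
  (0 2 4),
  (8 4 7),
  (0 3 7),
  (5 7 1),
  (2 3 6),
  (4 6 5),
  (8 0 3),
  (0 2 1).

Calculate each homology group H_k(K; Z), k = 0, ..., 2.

We work with the vertex ordering 0 < 1 < 2 < 3 < 4 < 5 < 6 < 7 < 8. The simplices of K, each written with vertices in increasing order, are:

  0-simplices (9): [0], [1], [2], [3], [4], [5], [6], [7], [8]
  1-simplices (27): (27 of them)
  2-simplices (18): [0,1,2], [0,1,8], [0,2,4], [0,3,7], [0,3,8], [0,4,7], [1,2,6], [1,5,6], [1,5,7], [1,7,8], [2,3,5], [2,3,6], [2,4,5], [3,5,7], [3,6,8], [4,5,6], [4,6,8], [4,7,8]

Hence C_0 ≅ Z^9, C_1 ≅ Z^27, C_2 ≅ Z^18.

The boundary map ∂_1: C_1 → C_0 maps an edge to its endpoints' difference, ∂[p,q] = q − p. For instance
  ∂[2,3] = [3] − [2].
The resulting 9×27 matrix has rank 8, and its Smith normal form has invariant factors (1,1,1,1,1,1,1,1).

Boundary ∂_2: C_2 → C_1 maps a triangle to the signed sum of its edges. For instance
  ∂[0,2,4] = [2,4] − [0,4] + [0,2],
  ∂[2,3,5] = [3,5] − [2,5] + [2,3].
The resulting 27×18 matrix has rank 18, and its Smith normal form has invariant factors (1,1,1,1,1,1,1,1,1,1,1,1,1,1,1,1,1,2).

Computing H_k = (kernel of ∂_k) / (image of ∂_{k+1}):

  H_0: rank C_0 − rank ∂_1 = 9 − 8 = 1, and the invariant factors of ∂_1 are all 1, so H_0 ≅ Z.
  H_1: rank ker ∂_1 − rank ∂_2 = (27 − 8) − 18 = 1, and ∂_2 has invariant factor 2 > 1, so H_1 ≅ Z ⊕ Z/2Z.
  H_2: rank ker ∂_2 − rank ∂_3 = (18 − 18) − 0 = 0, and there is no ∂_3, so H_2 ≅ 0.

H_0 ≅ Z,  H_1 ≅ Z ⊕ Z/2Z,  H_2 = 0.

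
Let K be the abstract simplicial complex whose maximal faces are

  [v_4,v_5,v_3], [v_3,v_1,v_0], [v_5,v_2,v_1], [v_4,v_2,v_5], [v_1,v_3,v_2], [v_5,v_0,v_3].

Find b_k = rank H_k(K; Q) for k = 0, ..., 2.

Take the total order v_0 < v_1 < v_2 < v_3 < v_4 < v_5 on the vertex set. Then K (dimension 2) consists of the simplices:

  0-simplices (6): [v_0], [v_1], [v_2], [v_3], [v_4], [v_5]
  1-simplices (12): [v_0,v_1], [v_0,v_3], [v_0,v_5], [v_1,v_2], [v_1,v_3], [v_1,v_5], [v_2,v_3], [v_2,v_4], [v_2,v_5], [v_3,v_4], [v_3,v_5], [v_4,v_5]
  2-simplices (6): [v_0,v_1,v_3], [v_0,v_3,v_5], [v_1,v_2,v_3], [v_1,v_2,v_5], [v_2,v_4,v_5], [v_3,v_4,v_5]

so the chain groups are C_0 ≅ Z^6, C_1 ≅ Z^12, C_2 ≅ Z^6.

∂_1: C_1 → C_0 maps an edge to its endpoints' difference, ∂[p,q] = q − p.
The 6×12 boundary matrix has rank 5 and Smith normal form diag(1,1,1,1,1).

∂_2: C_2 → C_1 maps a triangle to the signed sum of its edges. For instance
  ∂[v_3,v_4,v_5] = [v_4,v_5] − [v_3,v_5] + [v_3,v_4],
  ∂[v_1,v_2,v_5] = [v_2,v_5] − [v_1,v_5] + [v_1,v_2].
The 12×6 boundary matrix has rank 6 and Smith normal form diag(1,1,1,1,1,1).

Computing H_k = (kernel of ∂_k) / (image of ∂_{k+1}):

  H_0: rank C_0 − rank ∂_1 = 6 − 5 = 1, and the invariant factors of ∂_1 are all 1, so H_0 ≅ Z.
  H_1: rank ker ∂_1 − rank ∂_2 = (12 − 5) − 6 = 1, and the invariant factors of ∂_2 are all 1, so H_1 ≅ Z.
  H_2: rank ker ∂_2 − rank ∂_3 = (6 − 6) − 0 = 0, and there is no ∂_3, so H_2 ≅ 0.

As a check, the Euler characteristic is 6 − 12 + 6 = 0, which agrees with 1 − 1 + 0 = 0.

Hence the Betti numbers are b_0 = 1, b_1 = 1, b_2 = 0.

b_0 = 1, b_1 = 1, b_2 = 0.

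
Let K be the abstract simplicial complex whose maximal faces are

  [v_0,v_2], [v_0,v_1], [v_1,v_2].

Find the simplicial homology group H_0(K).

K has 3 vertices, 3 edges.
rank ∂_0 = 0, rank ∂_1 = 2 ⇒ b_0 = 3 − 0 − 2 = 1; all invariant factors of ∂_1 are 1 so no torsion. So H_0 = Z.

H_0 ≅ Z.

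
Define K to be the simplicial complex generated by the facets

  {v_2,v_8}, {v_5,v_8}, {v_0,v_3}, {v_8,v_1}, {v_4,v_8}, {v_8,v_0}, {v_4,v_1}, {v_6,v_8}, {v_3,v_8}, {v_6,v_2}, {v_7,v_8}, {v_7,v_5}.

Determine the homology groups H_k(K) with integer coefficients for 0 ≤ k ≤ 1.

H_0 = Z,  H_1 = Z^4.

We work with the vertex ordering v_0 < v_1 < v_2 < v_3 < v_4 < v_5 < v_6 < v_7 < v_8. The simplices of K, each written with vertices in increasing order, are:

  0-simplices (9): [v_0], [v_1], [v_2], [v_3], [v_4], [v_5], [v_6], [v_7], [v_8]
  1-simplices (12): [v_0,v_3], [v_0,v_8], [v_1,v_4], [v_1,v_8], [v_2,v_6], [v_2,v_8], [v_3,v_8], [v_4,v_8], [v_5,v_7], [v_5,v_8], [v_6,v_8], [v_7,v_8]

Hence C_0 ≅ Z^9, C_1 ≅ Z^12.

The boundary map ∂_1: C_1 → C_0 is given by ∂[p,q] = [q] − [p].
This gives a 9×12 integer matrix of rank 8; reducing to Smith normal form yields diagonal entries (1,1,1,1,1,1,1,1).

From H_k ≅ ker(∂_k) / im(∂_{k+1}) we obtain:

  H_0: rank C_0 − rank ∂_1 = 9 − 8 = 1, and the invariant factors of ∂_1 are all 1, so H_0 = Z.
  H_1: rank ker ∂_1 − rank ∂_2 = (12 − 8) − 0 = 4, and there is no ∂_2, so H_1 = Z^4.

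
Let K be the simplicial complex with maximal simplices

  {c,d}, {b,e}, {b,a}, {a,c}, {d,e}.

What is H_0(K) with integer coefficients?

H_0 ≅ Z.

Fix the vertex order a < b < c < d < e and write every simplex with vertices in increasing order. Then dim K = 1 and the simplices of K are:

  0-simplices (5): a, b, c, d, e
  1-simplices (5): ab, ac, be, cd, de

giving chain groups C_0 ≅ Z^5, C_1 ≅ Z^5.

∂_1: C_1 → C_0 maps an edge to its endpoints' difference, ∂[p,q] = q − p. For instance
  ∂be = e − b.
As a 5×5 matrix over Z this has rank 4, with invariant factors (1,1,1,1).

From H_k ≅ ker(∂_k) / im(∂_{k+1}) we obtain:

  H_0: rank C_0 − rank ∂_1 = 5 − 4 = 1, and the invariant factors of ∂_1 are all 1, so H_0 = Z.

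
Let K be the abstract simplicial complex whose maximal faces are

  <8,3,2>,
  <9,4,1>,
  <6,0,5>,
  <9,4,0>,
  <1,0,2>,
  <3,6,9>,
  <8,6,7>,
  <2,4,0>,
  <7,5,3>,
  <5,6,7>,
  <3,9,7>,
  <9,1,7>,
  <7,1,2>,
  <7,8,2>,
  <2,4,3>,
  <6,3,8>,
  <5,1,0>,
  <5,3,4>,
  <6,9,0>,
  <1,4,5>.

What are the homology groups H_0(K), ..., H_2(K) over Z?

Fix the vertex order 0 < 1 < 2 < 3 < 4 < 5 < 6 < 7 < 8 < 9 and write every simplex with vertices in increasing order. Then dim K = 2 and the simplices of K are:

  0-simplices (10): [0], [1], [2], [3], [4], [5], [6], [7], [8], [9]
  1-simplices (30): (30 of them)
  2-simplices (20): (20 of them)

so the chain groups are C_0 ≅ Z^10, C_1 ≅ Z^30, C_2 ≅ Z^20.

The boundary map ∂_1: C_1 → C_0 is given by ∂[p,q] = [q] − [p].
The 10×30 boundary matrix has rank 9 and Smith normal form diag(1,1,1,1,1,1,1,1,1).

∂_2: C_2 → C_1 maps a triangle to the signed sum of its edges. For instance
  ∂[0,1,5] = [1,5] − [0,5] + [0,1],
  ∂[3,6,9] = [6,9] − [3,9] + [3,6].
As a 30×20 matrix over Z this has rank 20, with invariant factors (1,1,1,1,1,1,1,1,1,1,1,1,1,1,1,1,1,1,1,2).

From H_k ≅ ker(∂_k) / im(∂_{k+1}) we obtain:

  H_0: rank C_0 − rank ∂_1 = 10 − 9 = 1, and the invariant factors of ∂_1 are all 1, so H_0 ≅ Z.
  H_1: rank ker ∂_1 − rank ∂_2 = (30 − 9) − 20 = 1, and ∂_2 has invariant factor 2 > 1, so H_1 ≅ Z ⊕ Z/2.
  H_2: rank ker ∂_2 − rank ∂_3 = (20 − 20) − 0 = 0, and there is no ∂_3, so H_2 ≅ 0.

H_0 ≅ Z,  H_1 ≅ Z ⊕ Z/2,  H_2 = 0.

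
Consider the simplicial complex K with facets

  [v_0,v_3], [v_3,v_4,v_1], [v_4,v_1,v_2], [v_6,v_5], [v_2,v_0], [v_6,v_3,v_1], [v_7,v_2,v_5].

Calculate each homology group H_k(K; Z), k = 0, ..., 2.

We work with the vertex ordering v_0 < v_1 < v_2 < v_3 < v_4 < v_5 < v_6 < v_7. The simplices of K, each written with vertices in increasing order, are:

  0-simplices (8): [v_0], [v_1], [v_2], [v_3], [v_4], [v_5], [v_6], [v_7]
  1-simplices (13): [v_0,v_2], [v_0,v_3], [v_1,v_2], [v_1,v_3], [v_1,v_4], [v_1,v_6], [v_2,v_4], [v_2,v_5], [v_2,v_7], [v_3,v_4], [v_3,v_6], [v_5,v_6], [v_5,v_7]
  2-simplices (4): [v_1,v_2,v_4], [v_1,v_3,v_4], [v_1,v_3,v_6], [v_2,v_5,v_7]

Hence C_0 ≅ Z^8, C_1 ≅ Z^13, C_2 ≅ Z^4.

Boundary ∂_1: C_1 → C_0 maps an edge to its endpoints' difference, ∂[p,q] = q − p. For instance
  ∂[v_3,v_4] = [v_4] − [v_3].
This gives a 8×13 integer matrix of rank 7; reducing to Smith normal form yields diagonal entries (1,1,1,1,1,1,1).

The boundary map ∂_2: C_2 → C_1 sends each 2-simplex [p,q,r] to [q,r] − [p,r] + [p,q]. For instance
  ∂[v_1,v_2,v_4] = [v_2,v_4] − [v_1,v_4] + [v_1,v_2],
  ∂[v_2,v_5,v_7] = [v_5,v_7] − [v_2,v_7] + [v_2,v_5].
As a 13×4 matrix over Z this has rank 4, with invariant factors (1,1,1,1).

Now H_k = ker ∂_k / im ∂_{k+1}, so:

  H_0: rank C_0 − rank ∂_1 = 8 − 7 = 1, and the invariant factors of ∂_1 are all 1, so H_0 ≅ Z.
  H_1: rank ker ∂_1 − rank ∂_2 = (13 − 7) − 4 = 2, and the invariant factors of ∂_2 are all 1, so H_1 ≅ Z^2.
  H_2: rank ker ∂_2 − rank ∂_3 = (4 − 4) − 0 = 0, and there is no ∂_3, so H_2 ≅ 0.

H_0 = Z,  H_1 = Z^2,  H_2 = 0.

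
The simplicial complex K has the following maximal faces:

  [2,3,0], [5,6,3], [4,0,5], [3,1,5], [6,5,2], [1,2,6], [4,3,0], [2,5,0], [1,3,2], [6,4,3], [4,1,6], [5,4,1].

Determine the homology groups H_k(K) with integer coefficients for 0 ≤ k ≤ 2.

We work with the vertex ordering 0 < 1 < 2 < 3 < 4 < 5 < 6. The simplices of K, each written with vertices in increasing order, are:

  0-simplices (7): [0], [1], [2], [3], [4], [5], [6]
  1-simplices (18): [0,2], [0,3], [0,4], [0,5], [1,2], [1,3], [1,4], [1,5], [1,6], [2,3], [2,5], [2,6], [3,4], [3,5], [3,6], [4,5], [4,6], [5,6]
  2-simplices (12): [0,2,3], [0,2,5], [0,3,4], [0,4,5], [1,2,3], [1,2,6], [1,3,5], [1,4,5], [1,4,6], [2,5,6], [3,4,6], [3,5,6]

Hence C_0 ≅ Z^7, C_1 ≅ Z^18, C_2 ≅ Z^12.

∂_1: C_1 → C_0 is given by ∂[p,q] = [q] − [p].
This gives a 7×18 integer matrix of rank 6; reducing to Smith normal form yields diagonal entries (1,1,1,1,1,1).

Boundary ∂_2: C_2 → C_1 acts by ∂[p,q,r] = [q,r] − [p,r] + [p,q]. For instance
  ∂[0,2,5] = [2,5] − [0,5] + [0,2],
  ∂[3,4,6] = [4,6] − [3,6] + [3,4].
The resulting 18×12 matrix has rank 12, and its Smith normal form has invariant factors (1,1,1,1,1,1,1,1,1,1,1,2).

Computing H_k = (kernel of ∂_k) / (image of ∂_{k+1}):

  H_0: rank C_0 − rank ∂_1 = 7 − 6 = 1, and the invariant factors of ∂_1 are all 1, so H_0 ≅ Z.
  H_1: rank ker ∂_1 − rank ∂_2 = (18 − 6) − 12 = 0, and ∂_2 has invariant factor 2 > 1, so H_1 ≅ Z/2.
  H_2: rank ker ∂_2 − rank ∂_3 = (12 − 12) − 0 = 0, and there is no ∂_3, so H_2 ≅ 0.

As a check, the Euler characteristic is 7 − 18 + 12 = 1, which agrees with 1 − 0 + 0 = 1.

H_0 ≅ Z,  H_1 ≅ Z/2,  H_2 = 0.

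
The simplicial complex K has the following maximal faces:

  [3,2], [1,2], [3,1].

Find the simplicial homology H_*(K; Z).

Fix the vertex order 1 < 2 < 3 and write every simplex with vertices in increasing order. Then dim K = 1 and the simplices of K are:

  0-simplices (3): [1], [2], [3]
  1-simplices (3): [1,2], [1,3], [2,3]

Hence C_0 ≅ Z^3, C_1 ≅ Z^3.

The boundary map ∂_1: C_1 → C_0 sends each edge [p,q] (with p < q) to q − p.
The resulting 3×3 matrix has rank 2, and its Smith normal form has invariant factors (1,1).

From H_k ≅ ker(∂_k) / im(∂_{k+1}) we obtain:

  H_0: rank C_0 − rank ∂_1 = 3 − 2 = 1, and the invariant factors of ∂_1 are all 1, so H_0 ≅ Z.
  H_1: rank ker ∂_1 − rank ∂_2 = (3 − 2) − 0 = 1, and there is no ∂_2, so H_1 ≅ Z.

As a check, the Euler characteristic is 3 − 3 = 0, which agrees with 1 − 1 = 0.

H_0 = Z,  H_1 = Z.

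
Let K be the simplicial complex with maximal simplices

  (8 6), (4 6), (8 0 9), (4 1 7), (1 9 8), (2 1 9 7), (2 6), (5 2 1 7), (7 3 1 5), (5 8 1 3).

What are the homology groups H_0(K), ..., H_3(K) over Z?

H_0 ≅ Z,  H_1 ≅ Z^2,  H_2 = 0,  H_3 = 0.

Fix the vertex order 0 < 1 < 2 < 3 < 4 < 5 < 6 < 7 < 8 < 9 and write every simplex with vertices in increasing order. Then dim K = 3 and the simplices of K are:

  0-simplices (10): [0], [1], [2], [3], [4], [5], [6], [7], [8], [9]
  1-simplices (23): [0,8], [0,9], [1,2], [1,3], [1,4], [1,5], [1,7], [1,8], [1,9], [2,5], [2,6], [2,7], [2,9], [3,5], [3,7], [3,8], [4,6], [4,7], [5,7], [5,8], [6,8], [7,9], [8,9]
  2-simplices (16): [0,8,9], [1,2,5], [1,2,7], [1,2,9], [1,3,5], [1,3,7], [1,3,8], [1,4,7], [1,5,7], [1,5,8], [1,7,9], [1,8,9], [2,5,7], [2,7,9], [3,5,7], [3,5,8]
  3-simplices (4): [1,2,5,7], [1,2,7,9], [1,3,5,7], [1,3,5,8]

Hence C_0 ≅ Z^10, C_1 ≅ Z^23, C_2 ≅ Z^16, C_3 ≅ Z^4.

∂_1: C_1 → C_0 maps an edge to its endpoints' difference, ∂[p,q] = q − p. For instance
  ∂[4,7] = [7] − [4].
As a 10×23 matrix over Z this has rank 9, with invariant factors (1,1,1,1,1,1,1,1,1).

The boundary map ∂_2: C_2 → C_1 acts by ∂[p,q,r] = [q,r] − [p,r] + [p,q]. For instance
  ∂[1,4,7] = [4,7] − [1,7] + [1,4],
  ∂[1,2,7] = [2,7] − [1,7] + [1,2].
As a 23×16 matrix over Z this has rank 12, with invariant factors (1,1,1,1,1,1,1,1,1,1,1,1).

Boundary ∂_3: C_3 → C_2 sends each 3-simplex σ to the alternating sum Σ_i (−1)^i (σ with its i-th vertex removed). For instance
  ∂[1,2,7,9] = [2,7,9] − [1,7,9] + [1,2,9] − [1,2,7],
  ∂[1,3,5,8] = [3,5,8] − [1,5,8] + [1,3,8] − [1,3,5].
The resulting 16×4 matrix has rank 4, and its Smith normal form has invariant factors (1,1,1,1).

Reading off H_k = ker ∂_k / im ∂_{k+1}:

  H_0: rank C_0 − rank ∂_1 = 10 − 9 = 1, and the invariant factors of ∂_1 are all 1, so H_0 = Z.
  H_1: rank ker ∂_1 − rank ∂_2 = (23 − 9) − 12 = 2, and the invariant factors of ∂_2 are all 1, so H_1 = Z^2.
  H_2: rank ker ∂_2 − rank ∂_3 = (16 − 12) − 4 = 0, and the invariant factors of ∂_3 are all 1, so H_2 = 0.
  H_3: rank ker ∂_3 − rank ∂_4 = (4 − 4) − 0 = 0, and there is no ∂_4, so H_3 = 0.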